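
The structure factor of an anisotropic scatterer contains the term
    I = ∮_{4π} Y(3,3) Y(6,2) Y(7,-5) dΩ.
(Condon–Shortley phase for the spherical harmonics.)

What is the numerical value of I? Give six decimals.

m-sum 0 ✓  L=16 even ✓  3≤7≤9 ✓
Π(2lᵢ+1) = 7×13×15 = 1365
triangle coeff Δ(3,6,7) = 1/2042040
Σ_t [0,2]: t=0:+1/207360 t=1:−1/57600 t=2:+1/207360 = -1/129600
(3j)²=168/12155 [(3 6 7; 0 0 0)], sign=+1
Σ_t [0,0]: t=0:+1/3870720 = 1/3870720
(3j)²=135/6188 [(3 6 7; 3 2 -5)], sign=+1
⇒ 4πI² = 17010/41327
I = (+1)√(17010/41327/(4π)) = 0.18097988

0.180980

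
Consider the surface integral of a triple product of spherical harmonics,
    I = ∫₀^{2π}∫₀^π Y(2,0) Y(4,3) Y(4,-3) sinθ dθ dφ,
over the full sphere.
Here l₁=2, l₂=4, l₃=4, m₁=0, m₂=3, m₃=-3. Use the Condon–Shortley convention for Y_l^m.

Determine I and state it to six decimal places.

Rules hold: Σm=0, L=10 even, 2≤4≤6.
N = 5·9·9 = 405
Δ = 2!·2!·6!/11! = 1/13860
Racah Σ t=0..2: t=0:+1/192 t=1:−1/36 t=2:+1/192 = -5/288
⇒ 3j(2 4 4; 0 0 0)² = 20/693, sgn -1
Racah Σ t=1..2: t=1:−1/720 t=2:+1/480 = 1/1440
⇒ 3j(2 4 4; 0 3 -3)² = 7/1980, sgn -1
4πI² = N·(3j₀)²·(3jₘ)² = 5/121
I = +1·√(0.0413223/4π) = 0.05734392

0.057344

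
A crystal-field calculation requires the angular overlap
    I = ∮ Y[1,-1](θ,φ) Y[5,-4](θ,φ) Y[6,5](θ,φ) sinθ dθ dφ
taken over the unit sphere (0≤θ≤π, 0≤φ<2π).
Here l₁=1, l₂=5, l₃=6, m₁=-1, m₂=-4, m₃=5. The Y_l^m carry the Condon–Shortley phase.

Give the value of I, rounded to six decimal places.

m-sum 0 ✓  L=12 even ✓  4≤6≤6 ✓
Π(2lᵢ+1) = 3×11×13 = 429
triangle coeff Δ(1,5,6) = 1/858
Σ_t [0,0]: t=0:+1/14400 = 1/14400
(3j)²=6/143 [(1 5 6; 0 0 0)], sign=+1
Σ_t [0,0]: t=0:+1/725760 = 1/725760
(3j)²=5/78 [(1 5 6; -1 -4 5)], sign=-1
⇒ 4πI² = 15/13
I = (-1)√(15/13/(4π)) = -0.30301841

-0.303018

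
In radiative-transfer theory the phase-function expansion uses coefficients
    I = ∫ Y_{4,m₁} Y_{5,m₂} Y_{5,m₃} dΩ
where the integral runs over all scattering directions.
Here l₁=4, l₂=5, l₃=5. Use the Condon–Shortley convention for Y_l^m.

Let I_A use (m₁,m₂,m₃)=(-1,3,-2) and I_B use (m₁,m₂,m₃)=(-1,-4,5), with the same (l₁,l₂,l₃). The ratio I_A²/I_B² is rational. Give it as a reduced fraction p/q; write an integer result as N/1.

5/12

Shared (l₁,l₂,l₃)=(4,5,5): N and (l;000)² cancel in I_A²/I_B².
A: Δ = 4!·4!·6!/15! = 1/3153150; Racah Σ t=2..4: t=2:+1/17280 t=3:−1/2880 t=4:+1/6912 = -1/6912; ⇒ 3j(4 5 5; -1 3 -2)² = 5/429, sgn +1
B: Δ = 4!·4!·6!/15! = 1/3153150; Racah Σ t=1..1: t=1:−1/103680 = -1/103680; ⇒ 3j(4 5 5; -1 -4 5)² = 4/143, sgn -1
I_A²/I_B² = (5/429)/(4/143) = 5/12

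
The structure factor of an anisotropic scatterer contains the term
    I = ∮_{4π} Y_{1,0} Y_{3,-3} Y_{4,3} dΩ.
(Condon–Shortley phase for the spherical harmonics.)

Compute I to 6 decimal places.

Rules hold: Σm=0, L=8 even, 2≤4≤4.
N = 3·7·9 = 189
Δ = 0!·2!·6!/9! = 1/252
Racah Σ t=0..0: t=0:+1/36 = 1/36
⇒ 3j(1 3 4; 0 0 0)² = 4/63, sgn +1
Racah Σ t=0..0: t=0:+1/720 = 1/720
⇒ 3j(1 3 4; 0 -3 3)² = 1/36, sgn -1
4πI² = N·(3j₀)²·(3jₘ)² = 1/3
I = -1·√(0.333333/4π) = -0.16286750

-0.162868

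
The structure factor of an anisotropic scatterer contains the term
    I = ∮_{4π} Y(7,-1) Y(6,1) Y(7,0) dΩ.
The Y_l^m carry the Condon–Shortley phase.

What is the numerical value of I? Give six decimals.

m-sum 0 ✓  L=20 even ✓  1≤7≤13 ✓
Π(2lᵢ+1) = 15×13×15 = 2925
triangle coeff Δ(7,6,7) = 1/2444321880
Σ_t [0,6]: t=0:+1/2612736000 t=1:−1/20736000 t=2:+1/1658880 t=3:−1/746496 t=4:+1/1658880 t=5:−1/20736000 t=6:+1/2612736000 = -1/4354560
(3j)²=1000/138567 [(7 6 7; 0 0 0)], sign=+1
Σ_t [1,6]: t=1:−1/435456000 t=2:+1/8294400 t=3:−1/1244160 t=4:+1/995328 t=5:−1/4147200 t=6:+1/124416000 = 1/11612160
(3j)²=125/92378 [(7 6 7; -1 1 0)], sign=-1
⇒ 4πI² = 4687500/164109517
I = (-1)√(4687500/164109517/(4π)) = -0.04767589

-0.047676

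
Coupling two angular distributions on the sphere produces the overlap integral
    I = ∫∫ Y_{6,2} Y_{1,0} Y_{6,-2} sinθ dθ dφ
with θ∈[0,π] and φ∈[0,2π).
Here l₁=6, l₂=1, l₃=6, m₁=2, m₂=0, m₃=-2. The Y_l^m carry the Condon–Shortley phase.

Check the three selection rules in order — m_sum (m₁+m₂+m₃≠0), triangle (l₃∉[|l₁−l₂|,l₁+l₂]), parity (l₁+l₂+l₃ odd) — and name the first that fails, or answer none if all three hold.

parity

Σmᵢ = 0  ✓
l₃∈[|l₁−l₂|,l₁+l₂]=[5,7], have l₃=6  ✓
Σlᵢ = 13 ⇒ odd  ✗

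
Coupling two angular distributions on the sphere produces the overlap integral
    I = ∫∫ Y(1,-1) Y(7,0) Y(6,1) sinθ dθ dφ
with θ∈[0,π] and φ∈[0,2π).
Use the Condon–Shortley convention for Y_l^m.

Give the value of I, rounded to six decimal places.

0.160342

Checks pass: Σm=0; 14 even; l₃=6∈[6,8].
(2·1+1)(2·7+1)(2·6+1) = 585
Δ: 2! 0! 12! / 15! → 1/1365
sum: t=1:−1/518400 = -1/518400
3j²(1 7 6; 0 0 0) = Δ·Π!·Σ² = 7/195  (sign -1)
sum: t=2:+1/1209600 = 1/1209600
3j²(1 7 6; -1 0 1) = Δ·Π!·Σ² = 1/65  (sign -1)
combine: 4πI² = 585·7/195·1/65 = 21/65
take √, sign +1: I = 0.16034227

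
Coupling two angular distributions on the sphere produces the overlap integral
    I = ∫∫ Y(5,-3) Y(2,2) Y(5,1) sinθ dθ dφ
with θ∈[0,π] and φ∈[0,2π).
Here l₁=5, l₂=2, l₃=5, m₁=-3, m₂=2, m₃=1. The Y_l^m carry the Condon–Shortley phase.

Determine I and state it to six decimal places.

Rules hold: Σm=0, L=12 even, 3≤5≤7.
N = 11·5·11 = 605
Δ = 2!·8!·2!/13! = 1/38610
Racah Σ t=0..2: t=0:+1/2880 t=1:−1/576 t=2:+1/2880 = -1/960
⇒ 3j(5 2 5; 0 0 0)² = 10/429, sgn +1
Racah Σ t=2..2: t=2:+1/5760 = 1/5760
⇒ 3j(5 2 5; -3 2 1)² = 56/2145, sgn +1
4πI² = N·(3j₀)²·(3jₘ)² = 560/1521
I = +1·√(0.368179/4π) = 0.17116875

0.171169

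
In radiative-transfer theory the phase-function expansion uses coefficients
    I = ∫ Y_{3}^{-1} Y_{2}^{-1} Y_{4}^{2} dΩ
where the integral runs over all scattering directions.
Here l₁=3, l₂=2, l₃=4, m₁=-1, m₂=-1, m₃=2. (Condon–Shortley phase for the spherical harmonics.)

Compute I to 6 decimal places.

0.000000

l₁+l₂+l₃=9 is odd: 3j(l;000)=0 ⇒ I=0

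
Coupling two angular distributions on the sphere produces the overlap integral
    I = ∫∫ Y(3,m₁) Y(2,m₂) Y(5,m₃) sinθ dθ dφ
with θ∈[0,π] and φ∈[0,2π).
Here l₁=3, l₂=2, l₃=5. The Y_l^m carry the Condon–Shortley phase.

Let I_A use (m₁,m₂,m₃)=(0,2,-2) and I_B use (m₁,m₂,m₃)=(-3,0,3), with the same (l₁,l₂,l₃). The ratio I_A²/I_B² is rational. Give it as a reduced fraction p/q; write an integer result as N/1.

5/4

Shared (l₁,l₂,l₃)=(3,2,5): N and (l;000)² cancel in I_A²/I_B².
A: Δ = 0!·6!·4!/11! = 1/2310; Racah Σ t=0..0: t=0:+1/864 = 1/864; ⇒ 3j(3 2 5; 0 2 -2)² = 1/66, sgn -1
B: Δ = 0!·6!·4!/11! = 1/2310; Racah Σ t=0..0: t=0:+1/2880 = 1/2880; ⇒ 3j(3 2 5; -3 0 3)² = 2/165, sgn +1
I_A²/I_B² = (1/66)/(2/165) = 5/4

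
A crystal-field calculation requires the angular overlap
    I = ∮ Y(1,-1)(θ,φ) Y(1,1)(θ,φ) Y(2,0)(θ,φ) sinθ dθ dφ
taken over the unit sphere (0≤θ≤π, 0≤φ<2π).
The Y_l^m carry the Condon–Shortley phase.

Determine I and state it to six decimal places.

0.126157

Checks pass: Σm=0; 4 even; l₃=2∈[0,2].
(2·1+1)(2·1+1)(2·2+1) = 45
Δ: 0! 2! 2! / 5! → 1/30
sum: t=0:+1/1 = 1/1
3j²(1 1 2; 0 0 0) = Δ·Π!·Σ² = 2/15  (sign +1)
sum: t=0:+1/4 = 1/4
3j²(1 1 2; -1 1 0) = Δ·Π!·Σ² = 1/30  (sign +1)
combine: 4πI² = 45·2/15·1/30 = 1/5
take √, sign +1: I = 0.12615663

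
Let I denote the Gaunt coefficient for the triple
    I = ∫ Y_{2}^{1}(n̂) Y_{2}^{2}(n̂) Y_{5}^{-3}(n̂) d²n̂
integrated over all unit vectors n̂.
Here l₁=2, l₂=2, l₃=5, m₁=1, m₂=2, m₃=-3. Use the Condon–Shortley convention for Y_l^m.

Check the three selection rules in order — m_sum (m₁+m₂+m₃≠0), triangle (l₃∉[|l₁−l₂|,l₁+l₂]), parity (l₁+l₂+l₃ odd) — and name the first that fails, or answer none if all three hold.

m₁+m₂+m₃ = 1 + 2 − 3 = 0  ✓
triangle: |2−2|=0 ≤ l₃=5 ≤ 2+2=4  ✗
parity: l₁+l₂+l₃ = 9 is odd

triangle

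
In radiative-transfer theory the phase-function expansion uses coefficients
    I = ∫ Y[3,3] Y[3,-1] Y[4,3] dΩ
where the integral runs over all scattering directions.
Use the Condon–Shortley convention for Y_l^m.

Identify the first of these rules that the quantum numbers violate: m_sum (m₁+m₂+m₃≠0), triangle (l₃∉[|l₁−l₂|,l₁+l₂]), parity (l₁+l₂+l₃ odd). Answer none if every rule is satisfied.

m_sum

azimuthal sum: 3 − 1 + 3 = 5  ✗
0 ≤ 4 ≤ 6 (triangle on l)
L = 3 + 3 + 4 = 10 (even)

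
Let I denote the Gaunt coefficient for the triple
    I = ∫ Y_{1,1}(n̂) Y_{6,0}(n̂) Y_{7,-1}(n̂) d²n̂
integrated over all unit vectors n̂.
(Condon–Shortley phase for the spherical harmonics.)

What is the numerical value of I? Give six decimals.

-0.185147

Rules hold: Σm=0, L=14 even, 5≤7≤7.
N = 3·13·15 = 585
Δ = 0!·2!·12!/15! = 1/1365
Racah Σ t=0..0: t=0:+1/518400 = 1/518400
⇒ 3j(1 6 7; 0 0 0)² = 7/195, sgn -1
Racah Σ t=0..0: t=0:+1/1036800 = 1/1036800
⇒ 3j(1 6 7; 1 0 -1)² = 4/195, sgn +1
4πI² = N·(3j₀)²·(3jₘ)² = 28/65
I = -1·√(0.430769/4π) = -0.18514731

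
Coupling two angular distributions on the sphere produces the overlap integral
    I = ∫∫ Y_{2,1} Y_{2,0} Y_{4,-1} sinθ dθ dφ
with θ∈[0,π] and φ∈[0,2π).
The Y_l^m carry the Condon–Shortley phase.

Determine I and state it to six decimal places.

m-sum 0 ✓  L=8 even ✓  0≤4≤4 ✓
Π(2lᵢ+1) = 5×5×9 = 225
triangle coeff Δ(2,2,4) = 1/630
Σ_t [0,0]: t=0:+1/16 = 1/16
(3j)²=2/35 [(2 2 4; 0 0 0)], sign=+1
Σ_t [0,0]: t=0:+1/24 = 1/24
(3j)²=1/21 [(2 2 4; 1 0 -1)], sign=-1
⇒ 4πI² = 30/49
I = (-1)√(30/49/(4π)) = -0.22072812

-0.220728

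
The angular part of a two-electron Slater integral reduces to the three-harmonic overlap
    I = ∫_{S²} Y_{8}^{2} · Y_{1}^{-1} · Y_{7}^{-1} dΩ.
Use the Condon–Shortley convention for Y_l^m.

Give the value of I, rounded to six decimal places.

0.205254

Checks pass: Σm=0; 16 even; l₃=7∈[7,9].
(2·8+1)(2·1+1)(2·7+1) = 765
Δ: 2! 14! 0! / 17! → 1/2040
sum: t=1:−1/25401600 = -1/25401600
3j²(8 1 7; 0 0 0) = Δ·Π!·Σ² = 8/255  (sign +1)
sum: t=0:+1/58060800 = 1/58060800
3j²(8 1 7; 2 -1 -1) = Δ·Π!·Σ² = 3/136  (sign +1)
combine: 4πI² = 765·8/255·3/136 = 9/17
take √, sign +1: I = 0.20525411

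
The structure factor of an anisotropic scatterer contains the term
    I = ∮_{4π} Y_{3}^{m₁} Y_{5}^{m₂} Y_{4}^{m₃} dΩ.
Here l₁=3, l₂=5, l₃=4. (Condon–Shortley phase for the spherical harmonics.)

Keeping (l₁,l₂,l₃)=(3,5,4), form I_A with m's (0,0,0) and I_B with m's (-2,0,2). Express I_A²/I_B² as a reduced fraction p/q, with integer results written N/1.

Shared (l₁,l₂,l₃)=(3,5,4): N and (l;000)² cancel in I_A²/I_B².
A: Δ = 4!·2!·6!/13! = 1/180180; Racah Σ t=1..3: t=1:−1/576 t=2:+1/144 t=3:−1/576 = 1/288; ⇒ 3j(3 5 4; 0 0 0)² = 20/1001, sgn +1
B: Δ = 4!·2!·6!/13! = 1/180180; Racah Σ t=3..4: t=3:−1/576 t=4:+1/2880 = -1/720; ⇒ 3j(3 5 4; -2 0 2)² = 80/3003, sgn -1
I_A²/I_B² = (20/1001)/(80/3003) = 3/4

3/4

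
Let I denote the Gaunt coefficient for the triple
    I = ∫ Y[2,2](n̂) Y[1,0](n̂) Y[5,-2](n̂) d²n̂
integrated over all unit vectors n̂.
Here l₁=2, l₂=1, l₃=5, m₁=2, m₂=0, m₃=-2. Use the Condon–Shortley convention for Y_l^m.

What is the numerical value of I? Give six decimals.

0.000000

|2−1|≤5≤2+1 violated ⇒ I = 0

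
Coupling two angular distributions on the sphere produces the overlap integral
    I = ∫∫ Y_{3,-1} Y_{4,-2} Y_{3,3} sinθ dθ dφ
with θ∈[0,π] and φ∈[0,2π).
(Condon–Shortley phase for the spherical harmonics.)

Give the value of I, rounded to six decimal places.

-0.188451

Rules hold: Σm=0, L=10 even, 1≤3≤7.
N = 7·9·7 = 441
Δ = 4!·2!·4!/11! = 1/34650
Racah Σ t=1..3: t=1:−1/72 t=2:+1/16 t=3:−1/72 = 5/144
⇒ 3j(3 4 3; 0 0 0)² = 2/77, sgn -1
Racah Σ t=2..2: t=2:+1/192 = 1/192
⇒ 3j(3 4 3; -1 -2 3)² = 3/77, sgn +1
4πI² = N·(3j₀)²·(3jₘ)² = 54/121
I = -1·√(0.446281/4π) = -0.18845135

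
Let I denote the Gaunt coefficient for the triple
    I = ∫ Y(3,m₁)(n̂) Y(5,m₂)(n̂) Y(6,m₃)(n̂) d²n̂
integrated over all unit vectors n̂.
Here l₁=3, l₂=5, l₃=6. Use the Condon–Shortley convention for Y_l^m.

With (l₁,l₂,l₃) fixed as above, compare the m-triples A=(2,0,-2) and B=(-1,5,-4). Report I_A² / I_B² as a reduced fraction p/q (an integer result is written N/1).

l's match ⇒ only the (l;m) 3-j factors differ between A and B.
A: triangle coeff Δ(3,5,6) = 1/675675; Σ_t [0,1]: t=0:+1/8640 t=1:−1/13824 = 1/23040; (3j)²=2/429 [(3 5 6; 2 0 -2)], sign=+1
B: triangle coeff Δ(3,5,6) = 1/675675; Σ_t [2,2]: t=2:+1/322560 = 1/322560; (3j)²=18/1001 [(3 5 6; -1 5 -4)], sign=+1
I_A²/I_B² = (2/429)/(18/1001) = 7/27

7/27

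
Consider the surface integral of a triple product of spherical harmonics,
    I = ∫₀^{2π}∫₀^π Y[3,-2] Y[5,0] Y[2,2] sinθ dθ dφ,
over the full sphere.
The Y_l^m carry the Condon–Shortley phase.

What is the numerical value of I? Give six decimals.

Checks pass: Σm=0; 10 even; l₃=2∈[2,8].
(2·3+1)(2·5+1)(2·2+1) = 385
Δ: 6! 0! 4! / 11! → 1/2310
sum: t=3:−1/144 = -1/144
3j²(3 5 2; 0 0 0) = Δ·Π!·Σ² = 10/231  (sign -1)
sum: t=5:−1/2880 = -1/2880
3j²(3 5 2; -2 0 2) = Δ·Π!·Σ² = 1/462  (sign -1)
combine: 4πI² = 385·10/231·1/462 = 25/693
take √, sign +1: I = 0.05357948

0.053579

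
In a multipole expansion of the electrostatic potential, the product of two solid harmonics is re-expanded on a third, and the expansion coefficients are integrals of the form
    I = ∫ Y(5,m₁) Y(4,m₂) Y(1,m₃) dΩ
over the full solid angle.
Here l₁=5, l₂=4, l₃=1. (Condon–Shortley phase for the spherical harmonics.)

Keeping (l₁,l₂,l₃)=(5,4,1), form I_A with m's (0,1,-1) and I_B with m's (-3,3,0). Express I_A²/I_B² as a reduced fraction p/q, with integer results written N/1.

5/8

Shared (l₁,l₂,l₃)=(5,4,1): N and (l;000)² cancel in I_A²/I_B².
A: Δ = 8!·2!·0!/11! = 1/495; Racah Σ t=5..5: t=5:−1/1440 = -1/1440; ⇒ 3j(5 4 1; 0 1 -1)² = 2/99, sgn -1
B: Δ = 8!·2!·0!/11! = 1/495; Racah Σ t=7..7: t=7:−1/5040 = -1/5040; ⇒ 3j(5 4 1; -3 3 0)² = 16/495, sgn +1
I_A²/I_B² = (2/99)/(16/495) = 5/8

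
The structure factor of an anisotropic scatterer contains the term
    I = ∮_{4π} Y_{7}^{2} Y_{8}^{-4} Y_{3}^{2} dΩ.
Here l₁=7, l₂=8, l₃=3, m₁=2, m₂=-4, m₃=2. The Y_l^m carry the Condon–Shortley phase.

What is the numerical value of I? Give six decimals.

Checks pass: Σm=0; 18 even; l₃=3∈[1,15].
(2·7+1)(2·8+1)(2·3+1) = 1785
Δ: 12! 2! 4! / 19! → 1/5290740
sum: t=5:−1/7257600 t=6:+1/2073600 t=7:−1/7257600 = 1/4838400
3j²(7 8 3; 0 0 0) = Δ·Π!·Σ² = 252/20995  (sign -1)
sum: t=3:−1/26127360 t=4:+1/23224320 = 1/209018880
3j²(7 8 3; 2 -4 2) = Δ·Π!·Σ² = 275/1058148  (sign -1)
combine: 4πI² = 1785·252/20995·275/1058148 = 5775/1037153
take √, sign +1: I = 0.02104988

0.021050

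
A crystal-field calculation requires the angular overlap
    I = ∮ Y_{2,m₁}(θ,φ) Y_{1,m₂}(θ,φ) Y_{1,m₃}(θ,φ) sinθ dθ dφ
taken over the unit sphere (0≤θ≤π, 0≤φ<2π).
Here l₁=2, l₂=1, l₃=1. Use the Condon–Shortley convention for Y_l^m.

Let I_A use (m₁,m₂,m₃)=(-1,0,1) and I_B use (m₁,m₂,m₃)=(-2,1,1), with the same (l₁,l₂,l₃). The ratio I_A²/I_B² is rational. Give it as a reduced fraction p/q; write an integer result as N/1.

Shared (l₁,l₂,l₃)=(2,1,1): N and (l;000)² cancel in I_A²/I_B².
A: Δ = 2!·2!·0!/5! = 1/30; Racah Σ t=1..1: t=1:−1/2 = -1/2; ⇒ 3j(2 1 1; -1 0 1)² = 1/10, sgn -1
B: Δ = 2!·2!·0!/5! = 1/30; Racah Σ t=2..2: t=2:+1/4 = 1/4; ⇒ 3j(2 1 1; -2 1 1)² = 1/5, sgn +1
I_A²/I_B² = (1/10)/(1/5) = 1/2

1/2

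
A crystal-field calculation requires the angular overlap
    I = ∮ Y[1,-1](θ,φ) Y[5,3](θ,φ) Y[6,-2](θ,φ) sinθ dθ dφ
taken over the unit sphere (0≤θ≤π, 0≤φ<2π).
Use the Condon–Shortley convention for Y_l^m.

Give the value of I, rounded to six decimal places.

Checks pass: Σm=0; 12 even; l₃=6∈[4,6].
(2·1+1)(2·5+1)(2·6+1) = 429
Δ: 0! 2! 10! / 13! → 1/858
sum: t=0:+1/14400 = 1/14400
3j²(1 5 6; 0 0 0) = Δ·Π!·Σ² = 6/143  (sign +1)
sum: t=0:+1/161280 = 1/161280
3j²(1 5 6; -1 3 -2) = Δ·Π!·Σ² = 1/143  (sign +1)
combine: 4πI² = 429·6/143·1/143 = 18/143
take √, sign +1: I = 0.10008369

0.100084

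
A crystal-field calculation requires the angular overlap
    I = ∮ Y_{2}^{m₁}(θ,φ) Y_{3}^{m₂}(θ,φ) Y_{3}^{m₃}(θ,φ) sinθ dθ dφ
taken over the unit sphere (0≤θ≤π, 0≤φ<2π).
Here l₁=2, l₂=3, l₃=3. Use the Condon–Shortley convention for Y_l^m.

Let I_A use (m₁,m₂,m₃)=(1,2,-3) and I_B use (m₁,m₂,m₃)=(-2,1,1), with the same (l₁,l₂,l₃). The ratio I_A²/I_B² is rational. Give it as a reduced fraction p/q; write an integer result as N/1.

25/24

Same 2,3,3: normalisation and zero-m 3j drop out of the ratio.
A: Δ: 2! 2! 4! / 9! → 1/3780; sum: t=1:−1/48 = -1/48; 3j²(2 3 3; 1 2 -3) = Δ·Π!·Σ² = 5/84  (sign -1)
B: Δ: 2! 2! 4! / 9! → 1/3780; sum: t=2:+1/16 = 1/16; 3j²(2 3 3; -2 1 1) = Δ·Π!·Σ² = 2/35  (sign +1)
I_A²/I_B² = (5/84)/(2/35) = 25/24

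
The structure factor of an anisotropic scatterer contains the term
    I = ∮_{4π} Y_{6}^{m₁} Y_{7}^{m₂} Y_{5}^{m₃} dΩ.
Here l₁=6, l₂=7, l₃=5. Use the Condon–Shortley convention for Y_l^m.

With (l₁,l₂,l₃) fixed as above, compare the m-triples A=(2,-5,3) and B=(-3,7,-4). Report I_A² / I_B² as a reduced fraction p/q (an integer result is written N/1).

1/182

Same 6,7,5: normalisation and zero-m 3j drop out of the ratio.
A: Δ: 8! 4! 6! / 19! → 1/174594420; sum: t=0:+1/46448640 t=1:−1/3628800 t=2:+1/4147200 = -1/77414400; 3j²(6 7 5; 2 -5 3) = Δ·Π!·Σ² = 3/41990  (sign -1)
B: Δ: 8! 4! 6! / 19! → 1/174594420; sum: t=8:+1/174182400 = 1/174182400; 3j²(6 7 5; -3 7 -4) = Δ·Π!·Σ² = 21/1615  (sign -1)
I_A²/I_B² = (3/41990)/(21/1615) = 1/182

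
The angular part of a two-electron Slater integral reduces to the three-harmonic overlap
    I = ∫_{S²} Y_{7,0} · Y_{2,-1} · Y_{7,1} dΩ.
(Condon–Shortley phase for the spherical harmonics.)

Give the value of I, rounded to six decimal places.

-0.026159

Rules hold: Σm=0, L=16 even, 5≤7≤9.
N = 15·5·15 = 1125
Δ = 2!·12!·2!/17! = 1/185640
Racah Σ t=0..2: t=0:+1/2419200 t=1:−1/518400 t=2:+1/2419200 = -1/907200
⇒ 3j(7 2 7; 0 0 0)² = 56/3315, sgn +1
Racah Σ t=0..1: t=0:+1/1209600 t=1:−1/1036800 = -1/7257600
⇒ 3j(7 2 7; 0 -1 1)² = 1/2210, sgn -1
4πI² = N·(3j₀)²·(3jₘ)² = 420/48841
I = -1·√(0.00859933/4π) = -0.02615938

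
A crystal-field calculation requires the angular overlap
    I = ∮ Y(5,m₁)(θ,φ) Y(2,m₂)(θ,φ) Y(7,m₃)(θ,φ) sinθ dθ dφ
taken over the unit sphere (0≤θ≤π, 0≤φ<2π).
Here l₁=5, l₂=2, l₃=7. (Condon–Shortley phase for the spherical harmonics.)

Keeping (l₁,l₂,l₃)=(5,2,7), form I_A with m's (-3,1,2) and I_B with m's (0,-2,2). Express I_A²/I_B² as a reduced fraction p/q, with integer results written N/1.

5/7

l's match ⇒ only the (l;m) 3-j factors differ between A and B.
A: triangle coeff Δ(5,2,7) = 1/15015; Σ_t [0,0]: t=0:+1/483840 = 1/483840; (3j)²=6/1001 [(5 2 7; -3 1 2)], sign=-1
B: triangle coeff Δ(5,2,7) = 1/15015; Σ_t [0,0]: t=0:+1/345600 = 1/345600; (3j)²=6/715 [(5 2 7; 0 -2 2)], sign=-1
I_A²/I_B² = (6/1001)/(6/715) = 5/7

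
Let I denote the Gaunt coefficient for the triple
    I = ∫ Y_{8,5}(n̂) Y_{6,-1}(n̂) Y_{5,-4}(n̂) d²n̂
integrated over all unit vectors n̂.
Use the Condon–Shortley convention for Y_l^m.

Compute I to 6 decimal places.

0.000000

L=19 odd ⇒ parity kills the (l;000) factor ⇒ I = 0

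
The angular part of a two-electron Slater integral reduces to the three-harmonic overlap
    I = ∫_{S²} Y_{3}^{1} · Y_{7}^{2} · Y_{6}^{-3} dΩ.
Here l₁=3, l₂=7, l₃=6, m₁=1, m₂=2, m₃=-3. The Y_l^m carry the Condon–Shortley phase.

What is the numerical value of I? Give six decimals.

-0.122872

Checks pass: Σm=0; 16 even; l₃=6∈[4,10].
(2·3+1)(2·7+1)(2·6+1) = 1365
Δ: 4! 2! 10! / 17! → 1/2042040
sum: t=1:−1/207360 t=2:+1/57600 t=3:−1/207360 = 1/129600
3j²(3 7 6; 0 0 0) = Δ·Π!·Σ² = 168/12155  (sign +1)
sum: t=0:+1/17418240 t=1:−1/483840 t=2:+1/241920 = 37/17418240
3j²(3 7 6; 1 2 -3) = Δ·Π!·Σ² = 1369/136136  (sign -1)
combine: 4πI² = 1365·168/12155·1369/136136 = 86247/454597
take √, sign -1: I = -0.12287224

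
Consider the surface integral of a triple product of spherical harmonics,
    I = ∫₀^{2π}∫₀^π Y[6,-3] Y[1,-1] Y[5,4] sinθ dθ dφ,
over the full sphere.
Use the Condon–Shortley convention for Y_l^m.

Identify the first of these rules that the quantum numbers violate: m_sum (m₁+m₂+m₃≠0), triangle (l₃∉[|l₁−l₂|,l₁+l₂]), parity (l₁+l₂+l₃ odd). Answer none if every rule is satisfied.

m₁+m₂+m₃ = -3 − 1 + 4 = 0  ✓
triangle: |6−1|=5 ≤ l₃=5 ≤ 6+1=7  ✓
parity: l₁+l₂+l₃ = 12 is even  ✓

none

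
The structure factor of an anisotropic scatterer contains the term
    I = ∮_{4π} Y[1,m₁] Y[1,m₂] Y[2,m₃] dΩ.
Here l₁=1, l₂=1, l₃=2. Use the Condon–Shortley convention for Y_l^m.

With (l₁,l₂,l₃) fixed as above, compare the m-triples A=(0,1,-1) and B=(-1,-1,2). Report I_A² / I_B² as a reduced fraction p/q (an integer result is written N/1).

Shared (l₁,l₂,l₃)=(1,1,2): N and (l;000)² cancel in I_A²/I_B².
A: Δ = 0!·2!·2!/5! = 1/30; Racah Σ t=0..0: t=0:+1/2 = 1/2; ⇒ 3j(1 1 2; 0 1 -1)² = 1/10, sgn -1
B: Δ = 0!·2!·2!/5! = 1/30; Racah Σ t=0..0: t=0:+1/4 = 1/4; ⇒ 3j(1 1 2; -1 -1 2)² = 1/5, sgn +1
I_A²/I_B² = (1/10)/(1/5) = 1/2

1/2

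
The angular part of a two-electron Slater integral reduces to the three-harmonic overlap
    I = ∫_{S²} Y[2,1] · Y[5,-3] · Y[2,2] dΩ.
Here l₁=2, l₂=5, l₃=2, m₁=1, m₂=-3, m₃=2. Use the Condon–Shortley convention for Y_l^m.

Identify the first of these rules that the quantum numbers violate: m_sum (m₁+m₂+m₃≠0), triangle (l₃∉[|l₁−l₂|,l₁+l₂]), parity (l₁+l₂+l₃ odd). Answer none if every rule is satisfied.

azimuthal sum: 1 − 3 + 2 = 0  ✓
3 ≤ 2 ≤ 7 (triangle on l)  ✗
L = 2 + 5 + 2 = 9 (odd)

triangle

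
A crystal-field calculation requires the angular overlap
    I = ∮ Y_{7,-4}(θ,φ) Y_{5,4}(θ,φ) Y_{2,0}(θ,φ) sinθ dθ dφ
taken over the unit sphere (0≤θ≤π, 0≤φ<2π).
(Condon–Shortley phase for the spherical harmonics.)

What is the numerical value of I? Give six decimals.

0.145565

m-sum 0 ✓  L=14 even ✓  2≤2≤12 ✓
Π(2lᵢ+1) = 15×11×5 = 825
triangle coeff Δ(7,5,2) = 1/15015
Σ_t [5,5]: t=5:−1/57600 = -1/57600
(3j)²=21/715 [(7 5 2; 0 0 0)], sign=-1
Σ_t [9,9]: t=9:−1/1451520 = -1/1451520
(3j)²=1/91 [(7 5 2; -4 4 0)], sign=-1
⇒ 4πI² = 45/169
I = (+1)√(45/169/(4π)) = 0.14556534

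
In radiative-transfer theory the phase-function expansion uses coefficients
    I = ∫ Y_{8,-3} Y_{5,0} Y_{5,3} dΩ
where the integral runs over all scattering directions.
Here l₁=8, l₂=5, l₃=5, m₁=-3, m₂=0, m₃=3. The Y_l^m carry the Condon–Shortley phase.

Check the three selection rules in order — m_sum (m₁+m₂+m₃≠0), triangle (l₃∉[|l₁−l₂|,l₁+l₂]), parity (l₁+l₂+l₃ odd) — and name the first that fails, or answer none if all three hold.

Σmᵢ = 0  ✓
l₃∈[|l₁−l₂|,l₁+l₂]=[3,13], have l₃=5  ✓
Σlᵢ = 18 ⇒ even  ✓

none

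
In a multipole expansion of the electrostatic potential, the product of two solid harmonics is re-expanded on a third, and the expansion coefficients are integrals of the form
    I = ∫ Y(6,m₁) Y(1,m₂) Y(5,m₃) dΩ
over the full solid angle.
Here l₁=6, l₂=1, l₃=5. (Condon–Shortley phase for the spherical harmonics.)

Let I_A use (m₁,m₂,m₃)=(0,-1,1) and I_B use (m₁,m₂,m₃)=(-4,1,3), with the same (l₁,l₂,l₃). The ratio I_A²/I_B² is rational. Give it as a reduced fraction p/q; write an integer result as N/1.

1/3

Same 6,1,5: normalisation and zero-m 3j drop out of the ratio.
A: Δ: 2! 10! 0! / 13! → 1/858; sum: t=0:+1/34560 = 1/34560; 3j²(6 1 5; 0 -1 1) = Δ·Π!·Σ² = 5/286  (sign +1)
B: Δ: 2! 10! 0! / 13! → 1/858; sum: t=2:+1/161280 = 1/161280; 3j²(6 1 5; -4 1 3) = Δ·Π!·Σ² = 15/286  (sign +1)
I_A²/I_B² = (5/286)/(15/286) = 1/3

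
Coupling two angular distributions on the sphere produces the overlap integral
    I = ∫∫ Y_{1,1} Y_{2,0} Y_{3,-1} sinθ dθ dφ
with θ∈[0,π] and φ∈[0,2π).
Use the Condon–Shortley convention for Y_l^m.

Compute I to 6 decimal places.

-0.202301

Checks pass: Σm=0; 6 even; l₃=3∈[1,3].
(2·1+1)(2·2+1)(2·3+1) = 105
Δ: 0! 2! 4! / 7! → 1/105
sum: t=0:+1/4 = 1/4
3j²(1 2 3; 0 0 0) = Δ·Π!·Σ² = 3/35  (sign -1)
sum: t=0:+1/8 = 1/8
3j²(1 2 3; 1 0 -1) = Δ·Π!·Σ² = 2/35  (sign +1)
combine: 4πI² = 105·3/35·2/35 = 18/35
take √, sign -1: I = -0.20230066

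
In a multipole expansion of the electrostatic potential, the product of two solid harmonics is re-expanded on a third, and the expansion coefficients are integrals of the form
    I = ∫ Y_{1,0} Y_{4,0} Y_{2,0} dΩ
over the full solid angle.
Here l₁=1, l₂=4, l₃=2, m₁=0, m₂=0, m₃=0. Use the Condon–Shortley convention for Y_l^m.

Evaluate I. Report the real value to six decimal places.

|1−4|≤2≤1+4 violated ⇒ I = 0

0.000000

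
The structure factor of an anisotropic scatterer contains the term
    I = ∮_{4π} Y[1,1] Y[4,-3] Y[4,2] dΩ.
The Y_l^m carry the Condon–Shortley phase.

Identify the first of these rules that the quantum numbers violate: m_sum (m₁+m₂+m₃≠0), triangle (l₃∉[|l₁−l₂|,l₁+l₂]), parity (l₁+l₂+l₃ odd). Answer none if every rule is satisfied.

parity

m₁+m₂+m₃ = 1 − 3 + 2 = 0  ✓
triangle: |1−4|=3 ≤ l₃=4 ≤ 1+4=5  ✓
parity: l₁+l₂+l₃ = 9 is odd  ✗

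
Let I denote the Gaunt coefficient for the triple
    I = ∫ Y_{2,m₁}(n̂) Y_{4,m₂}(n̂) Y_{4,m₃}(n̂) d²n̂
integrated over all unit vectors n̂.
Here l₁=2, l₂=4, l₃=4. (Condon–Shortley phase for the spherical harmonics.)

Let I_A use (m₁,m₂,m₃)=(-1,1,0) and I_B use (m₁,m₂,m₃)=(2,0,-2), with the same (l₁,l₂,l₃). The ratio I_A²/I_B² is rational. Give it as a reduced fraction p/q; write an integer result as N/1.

Same 2,4,4: normalisation and zero-m 3j drop out of the ratio.
A: Δ: 2! 2! 6! / 11! → 1/13860; sum: t=1:−1/96 t=2:+1/72 = 1/288; 3j²(2 4 4; -1 1 0) = Δ·Π!·Σ² = 1/462  (sign +1)
B: Δ: 2! 2! 6! / 11! → 1/13860; sum: t=0:+1/192 = 1/192; 3j²(2 4 4; 2 0 -2) = Δ·Π!·Σ² = 3/77  (sign +1)
I_A²/I_B² = (1/462)/(3/77) = 1/18

1/18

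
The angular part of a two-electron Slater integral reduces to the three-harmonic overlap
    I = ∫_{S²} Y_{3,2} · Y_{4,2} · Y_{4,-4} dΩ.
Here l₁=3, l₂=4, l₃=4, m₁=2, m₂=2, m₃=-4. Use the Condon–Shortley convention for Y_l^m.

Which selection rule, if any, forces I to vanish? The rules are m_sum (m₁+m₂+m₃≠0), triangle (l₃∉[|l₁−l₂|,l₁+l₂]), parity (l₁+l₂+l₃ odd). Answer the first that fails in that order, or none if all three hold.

Σmᵢ = 0  ✓
l₃∈[|l₁−l₂|,l₁+l₂]=[1,7], have l₃=4  ✓
Σlᵢ = 11 ⇒ odd  ✗

parity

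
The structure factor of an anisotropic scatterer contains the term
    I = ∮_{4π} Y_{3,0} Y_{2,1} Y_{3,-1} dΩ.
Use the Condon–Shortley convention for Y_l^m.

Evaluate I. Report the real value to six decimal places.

-0.059471

Rules hold: Σm=0, L=8 even, 1≤3≤5.
N = 7·5·7 = 245
Δ = 2!·4!·2!/9! = 1/3780
Racah Σ t=0..2: t=0:+1/24 t=1:−1/4 t=2:+1/24 = -1/6
⇒ 3j(3 2 3; 0 0 0)² = 4/105, sgn +1
Racah Σ t=1..2: t=1:−1/8 t=2:+1/12 = -1/24
⇒ 3j(3 2 3; 0 1 -1)² = 1/210, sgn -1
4πI² = N·(3j₀)²·(3jₘ)² = 2/45
I = -1·√(0.0444444/4π) = -0.05947080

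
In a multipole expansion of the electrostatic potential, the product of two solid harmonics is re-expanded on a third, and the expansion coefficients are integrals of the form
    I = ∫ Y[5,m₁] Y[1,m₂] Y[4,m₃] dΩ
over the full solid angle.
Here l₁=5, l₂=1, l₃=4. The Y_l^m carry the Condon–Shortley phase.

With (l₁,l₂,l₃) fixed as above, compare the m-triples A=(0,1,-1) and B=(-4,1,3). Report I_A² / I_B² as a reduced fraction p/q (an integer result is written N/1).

Shared (l₁,l₂,l₃)=(5,1,4): N and (l;000)² cancel in I_A²/I_B².
A: Δ = 2!·8!·0!/11! = 1/495; Racah Σ t=2..2: t=2:+1/1440 = 1/1440; ⇒ 3j(5 1 4; 0 1 -1)² = 2/99, sgn -1
B: Δ = 2!·8!·0!/11! = 1/495; Racah Σ t=2..2: t=2:+1/10080 = 1/10080; ⇒ 3j(5 1 4; -4 1 3)² = 4/55, sgn -1
I_A²/I_B² = (2/99)/(4/55) = 5/18

5/18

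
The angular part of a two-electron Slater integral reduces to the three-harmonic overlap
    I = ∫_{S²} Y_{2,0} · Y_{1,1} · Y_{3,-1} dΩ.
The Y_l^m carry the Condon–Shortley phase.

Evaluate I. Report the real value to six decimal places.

m-sum 0 ✓  L=6 even ✓  1≤3≤3 ✓
Π(2lᵢ+1) = 5×3×7 = 105
triangle coeff Δ(2,1,3) = 1/105
Σ_t [0,0]: t=0:+1/4 = 1/4
(3j)²=3/35 [(2 1 3; 0 0 0)], sign=-1
Σ_t [0,0]: t=0:+1/8 = 1/8
(3j)²=2/35 [(2 1 3; 0 1 -1)], sign=+1
⇒ 4πI² = 18/35
I = (-1)√(18/35/(4π)) = -0.20230066

-0.202301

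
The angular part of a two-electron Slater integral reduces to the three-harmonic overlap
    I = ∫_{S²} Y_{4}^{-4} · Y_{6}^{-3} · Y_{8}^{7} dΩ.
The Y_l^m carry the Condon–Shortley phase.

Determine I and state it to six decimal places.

m-sum 0 ✓  L=18 even ✓  2≤8≤10 ✓
Π(2lᵢ+1) = 9×13×17 = 1989
triangle coeff Δ(4,6,8) = 1/23279256
Σ_t [0,2]: t=0:+1/1658880 t=1:−1/518400 t=2:+1/1658880 = -1/1382400
(3j)²=504/46189 [(4 6 8; 0 0 0)], sign=-1
Σ_t [2,2]: t=2:+1/522547200 = 1/522547200
(3j)²=35/1938 [(4 6 8; -4 -3 7)], sign=-1
⇒ 4πI² = 26460/67507
I = (+1)√(26460/67507/(4π)) = 0.17661012

0.176610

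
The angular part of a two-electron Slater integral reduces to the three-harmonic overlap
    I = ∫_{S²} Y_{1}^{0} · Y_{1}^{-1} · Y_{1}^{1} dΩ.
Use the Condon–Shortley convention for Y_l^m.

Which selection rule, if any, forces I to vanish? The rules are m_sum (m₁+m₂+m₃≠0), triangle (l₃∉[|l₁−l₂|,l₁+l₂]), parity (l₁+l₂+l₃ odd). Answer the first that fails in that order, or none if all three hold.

m₁+m₂+m₃ = 0 − 1 + 1 = 0  ✓
triangle: |1−1|=0 ≤ l₃=1 ≤ 1+1=2  ✓
parity: l₁+l₂+l₃ = 3 is odd  ✗

parity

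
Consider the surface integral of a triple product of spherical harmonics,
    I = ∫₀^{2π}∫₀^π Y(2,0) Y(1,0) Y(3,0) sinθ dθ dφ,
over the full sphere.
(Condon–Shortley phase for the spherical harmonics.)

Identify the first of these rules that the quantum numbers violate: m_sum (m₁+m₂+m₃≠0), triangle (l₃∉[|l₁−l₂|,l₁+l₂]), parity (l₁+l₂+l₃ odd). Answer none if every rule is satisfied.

azimuthal sum: 0 + 0 + 0 = 0  ✓
1 ≤ 3 ≤ 3 (triangle on l)  ✓
L = 2 + 1 + 3 = 6 (even)  ✓

none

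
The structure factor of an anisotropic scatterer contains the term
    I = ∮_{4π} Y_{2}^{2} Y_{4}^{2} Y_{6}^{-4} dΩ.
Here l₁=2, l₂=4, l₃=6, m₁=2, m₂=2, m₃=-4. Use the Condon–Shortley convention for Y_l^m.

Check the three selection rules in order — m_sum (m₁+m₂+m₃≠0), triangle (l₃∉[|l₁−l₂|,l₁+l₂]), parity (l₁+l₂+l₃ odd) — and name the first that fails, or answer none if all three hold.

none

azimuthal sum: 2 + 2 − 4 = 0  ✓
2 ≤ 6 ≤ 6 (triangle on l)  ✓
L = 2 + 4 + 6 = 12 (even)  ✓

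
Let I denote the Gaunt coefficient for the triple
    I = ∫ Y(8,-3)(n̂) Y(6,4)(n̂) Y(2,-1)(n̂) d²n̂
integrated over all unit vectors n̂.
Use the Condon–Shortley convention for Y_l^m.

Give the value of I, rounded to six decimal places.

-0.089004

m-sum 0 ✓  L=16 even ✓  2≤2≤14 ✓
Π(2lᵢ+1) = 17×13×5 = 1105
triangle coeff Δ(8,6,2) = 1/30940
Σ_t [6,6]: t=6:+1/2073600 = 1/2073600
(3j)²=28/1105 [(8 6 2; 0 0 0)], sign=+1
Σ_t [10,10]: t=10:+1/43545600 = 1/43545600
(3j)²=11/3094 [(8 6 2; -3 4 -1)], sign=-1
⇒ 4πI² = 22/221
I = (-1)√(22/221/(4π)) = -0.08900415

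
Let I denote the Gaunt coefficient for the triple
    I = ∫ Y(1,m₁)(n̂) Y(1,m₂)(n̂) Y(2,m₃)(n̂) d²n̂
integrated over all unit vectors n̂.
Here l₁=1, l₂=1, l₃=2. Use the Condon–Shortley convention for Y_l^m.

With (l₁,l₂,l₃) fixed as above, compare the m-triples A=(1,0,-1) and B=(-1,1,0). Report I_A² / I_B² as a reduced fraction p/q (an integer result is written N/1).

3/1

Same 1,1,2: normalisation and zero-m 3j drop out of the ratio.
A: Δ: 0! 2! 2! / 5! → 1/30; sum: t=0:+1/2 = 1/2; 3j²(1 1 2; 1 0 -1) = Δ·Π!·Σ² = 1/10  (sign -1)
B: Δ: 0! 2! 2! / 5! → 1/30; sum: t=0:+1/4 = 1/4; 3j²(1 1 2; -1 1 0) = Δ·Π!·Σ² = 1/30  (sign +1)
I_A²/I_B² = (1/10)/(1/30) = 3/1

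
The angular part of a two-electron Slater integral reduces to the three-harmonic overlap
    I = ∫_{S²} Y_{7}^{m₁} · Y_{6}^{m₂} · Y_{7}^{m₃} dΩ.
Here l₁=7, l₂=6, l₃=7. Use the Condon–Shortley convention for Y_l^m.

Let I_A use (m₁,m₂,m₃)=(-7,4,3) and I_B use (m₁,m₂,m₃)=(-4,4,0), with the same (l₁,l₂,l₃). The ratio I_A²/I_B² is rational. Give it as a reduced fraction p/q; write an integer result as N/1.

Same 7,6,7: normalisation and zero-m 3j drop out of the ratio.
A: Δ: 6! 8! 6! / 21! → 1/2444321880; sum: t=6:+1/1393459200 = 1/1393459200; 3j²(7 6 7; -7 4 3) = Δ·Π!·Σ² = 15/1292  (sign +1)
B: Δ: 6! 8! 6! / 21! → 1/2444321880; sum: t=4:+1/174182400 t=5:−1/20736000 t=6:+1/24883200 = -1/435456000; 3j²(7 6 7; -4 4 0) = Δ·Π!·Σ² = 2/20995  (sign +1)
I_A²/I_B² = (15/1292)/(2/20995) = 975/8

975/8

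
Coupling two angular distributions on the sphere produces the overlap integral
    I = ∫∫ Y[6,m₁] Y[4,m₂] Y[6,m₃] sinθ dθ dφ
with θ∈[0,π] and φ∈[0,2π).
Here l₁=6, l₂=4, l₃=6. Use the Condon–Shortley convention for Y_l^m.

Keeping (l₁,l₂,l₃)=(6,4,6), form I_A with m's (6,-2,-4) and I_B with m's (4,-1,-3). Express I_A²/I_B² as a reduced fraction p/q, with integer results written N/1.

Shared (l₁,l₂,l₃)=(6,4,6): N and (l;000)² cancel in I_A²/I_B².
A: Δ = 4!·8!·4!/17! = 1/15315300; Racah Σ t=0..0: t=0:+1/3870720 = 1/3870720; ⇒ 3j(6 4 6; 6 -2 -4)² = 135/6188, sgn +1
B: Δ = 4!·8!·4!/17! = 1/15315300; Racah Σ t=0..2: t=0:+1/207360 t=1:−1/120960 t=2:+1/967680 = -1/414720; ⇒ 3j(6 4 6; 4 -1 -3)² = 21/4862, sgn +1
I_A²/I_B² = (135/6188)/(21/4862) = 495/98

495/98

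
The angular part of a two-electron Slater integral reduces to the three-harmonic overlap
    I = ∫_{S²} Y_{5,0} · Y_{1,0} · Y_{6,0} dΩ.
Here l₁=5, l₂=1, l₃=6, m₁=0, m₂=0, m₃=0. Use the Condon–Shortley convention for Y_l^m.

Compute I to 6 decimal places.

m-sum 0 ✓  L=12 even ✓  4≤6≤6 ✓
Π(2lᵢ+1) = 11×3×13 = 429
triangle coeff Δ(5,1,6) = 1/858
Σ_t [0,0]: t=0:+1/14400 = 1/14400
(3j)²=6/143 [(5 1 6; 0 0 0)], sign=+1
(m-triple is (0,0,0) — same symbol as above.)
⇒ 4πI² = 108/143
I = (+1)√(108/143/(4π)) = 0.24515397

0.245154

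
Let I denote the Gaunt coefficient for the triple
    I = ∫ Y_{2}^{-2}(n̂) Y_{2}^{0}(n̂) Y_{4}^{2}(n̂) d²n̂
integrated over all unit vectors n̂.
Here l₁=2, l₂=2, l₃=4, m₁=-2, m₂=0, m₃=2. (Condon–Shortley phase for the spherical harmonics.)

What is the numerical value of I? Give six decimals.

0.156078

Checks pass: Σm=0; 8 even; l₃=4∈[0,4].
(2·2+1)(2·2+1)(2·4+1) = 225
Δ: 0! 4! 4! / 9! → 1/630
sum: t=0:+1/16 = 1/16
3j²(2 2 4; 0 0 0) = Δ·Π!·Σ² = 2/35  (sign +1)
sum: t=0:+1/96 = 1/96
3j²(2 2 4; -2 0 2) = Δ·Π!·Σ² = 1/42  (sign +1)
combine: 4πI² = 225·2/35·1/42 = 15/49
take √, sign +1: I = 0.15607835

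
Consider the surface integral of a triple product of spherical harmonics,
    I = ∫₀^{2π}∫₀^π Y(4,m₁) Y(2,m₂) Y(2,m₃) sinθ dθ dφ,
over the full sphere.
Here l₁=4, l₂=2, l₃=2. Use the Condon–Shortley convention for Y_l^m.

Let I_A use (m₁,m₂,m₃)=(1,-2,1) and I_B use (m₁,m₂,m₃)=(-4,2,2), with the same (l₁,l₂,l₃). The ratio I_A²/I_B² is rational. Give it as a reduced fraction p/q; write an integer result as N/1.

1/14

Shared (l₁,l₂,l₃)=(4,2,2): N and (l;000)² cancel in I_A²/I_B².
A: Δ = 4!·4!·0!/9! = 1/630; Racah Σ t=0..0: t=0:+1/144 = 1/144; ⇒ 3j(4 2 2; 1 -2 1)² = 1/126, sgn -1
B: Δ = 4!·4!·0!/9! = 1/630; Racah Σ t=4..4: t=4:+1/576 = 1/576; ⇒ 3j(4 2 2; -4 2 2)² = 1/9, sgn +1
I_A²/I_B² = (1/126)/(1/9) = 1/14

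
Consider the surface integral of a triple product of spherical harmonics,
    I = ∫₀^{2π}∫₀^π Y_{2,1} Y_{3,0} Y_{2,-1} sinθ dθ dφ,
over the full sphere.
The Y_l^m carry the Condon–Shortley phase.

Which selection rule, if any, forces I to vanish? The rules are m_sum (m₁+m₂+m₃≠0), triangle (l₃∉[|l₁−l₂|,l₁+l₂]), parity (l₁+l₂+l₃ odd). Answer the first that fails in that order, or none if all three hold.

parity

m₁+m₂+m₃ = 1 + 0 − 1 = 0  ✓
triangle: |2−3|=1 ≤ l₃=2 ≤ 2+3=5  ✓
parity: l₁+l₂+l₃ = 7 is odd  ✗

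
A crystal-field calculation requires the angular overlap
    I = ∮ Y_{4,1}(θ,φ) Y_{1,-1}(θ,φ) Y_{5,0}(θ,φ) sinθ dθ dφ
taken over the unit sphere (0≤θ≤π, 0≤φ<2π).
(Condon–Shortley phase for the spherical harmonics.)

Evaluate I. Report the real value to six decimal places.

Rules hold: Σm=0, L=10 even, 3≤5≤5.
N = 9·3·11 = 297
Δ = 0!·8!·2!/11! = 1/495
Racah Σ t=0..0: t=0:+1/576 = 1/576
⇒ 3j(4 1 5; 0 0 0)² = 5/99, sgn -1
Racah Σ t=0..0: t=0:+1/1440 = 1/1440
⇒ 3j(4 1 5; 1 -1 0)² = 2/99, sgn -1
4πI² = N·(3j₀)²·(3jₘ)² = 10/33
I = +1·√(0.30303/4π) = 0.15528807

0.155288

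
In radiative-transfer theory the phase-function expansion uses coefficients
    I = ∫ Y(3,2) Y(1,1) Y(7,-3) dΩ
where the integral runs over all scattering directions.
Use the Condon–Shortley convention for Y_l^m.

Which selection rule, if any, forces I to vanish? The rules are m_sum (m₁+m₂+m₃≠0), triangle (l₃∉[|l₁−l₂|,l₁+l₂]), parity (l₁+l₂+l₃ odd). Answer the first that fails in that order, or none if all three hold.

Σmᵢ = 0  ✓
l₃∈[|l₁−l₂|,l₁+l₂]=[2,4], have l₃=7  ✗
Σlᵢ = 11 ⇒ odd

triangle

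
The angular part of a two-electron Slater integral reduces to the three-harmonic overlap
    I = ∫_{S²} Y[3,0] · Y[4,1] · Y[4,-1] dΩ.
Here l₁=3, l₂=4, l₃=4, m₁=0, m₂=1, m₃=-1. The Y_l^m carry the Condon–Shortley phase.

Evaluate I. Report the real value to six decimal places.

l₁+l₂+l₃=11 is odd: 3j(l;000)=0 ⇒ I=0

0.000000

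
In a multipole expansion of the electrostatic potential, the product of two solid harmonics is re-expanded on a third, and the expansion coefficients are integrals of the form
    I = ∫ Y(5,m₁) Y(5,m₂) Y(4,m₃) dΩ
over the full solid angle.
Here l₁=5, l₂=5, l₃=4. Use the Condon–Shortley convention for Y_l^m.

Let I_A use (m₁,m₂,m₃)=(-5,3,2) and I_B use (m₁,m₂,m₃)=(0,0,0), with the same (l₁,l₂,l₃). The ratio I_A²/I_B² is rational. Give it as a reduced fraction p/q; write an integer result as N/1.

2/1

l's match ⇒ only the (l;m) 3-j factors differ between A and B.
A: triangle coeff Δ(5,5,4) = 1/3153150; Σ_t [6,6]: t=6:+1/69120 = 1/69120; (3j)²=4/143 [(5 5 4; -5 3 2)], sign=+1
B: triangle coeff Δ(5,5,4) = 1/3153150; Σ_t [1,5]: t=1:−1/69120 t=2:+1/1728 t=3:−1/576 t=4:+1/1728 t=5:−1/69120 = -7/11520; (3j)²=2/143 [(5 5 4; 0 0 0)], sign=-1
I_A²/I_B² = (4/143)/(2/143) = 2/1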